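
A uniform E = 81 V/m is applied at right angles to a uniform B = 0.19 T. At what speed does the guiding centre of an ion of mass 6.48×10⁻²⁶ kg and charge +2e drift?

v_d ≈ 430 m/s

The E×B drift speed is v_d = E/B.
v_d = 81/0.19 = 430 m/s.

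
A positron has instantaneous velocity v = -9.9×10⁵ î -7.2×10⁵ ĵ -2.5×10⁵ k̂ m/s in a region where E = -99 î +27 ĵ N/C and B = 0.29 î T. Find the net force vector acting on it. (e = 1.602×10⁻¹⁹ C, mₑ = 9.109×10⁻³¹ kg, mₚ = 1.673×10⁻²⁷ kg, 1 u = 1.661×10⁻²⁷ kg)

v×B = (0, -7.25×10⁴, 2.09×10⁵) N/C.
E + v×B = (-99.0, -7.25×10⁴, 2.09×10⁵) N/C.
F = q(E + v×B) = (1.602×10⁻¹⁹ C)·(-99.0, -7.25×10⁴, 2.09×10⁵) = (-1.59×10⁻¹⁷, -1.16×10⁻¹⁴, 3.34×10⁻¹⁴) N.

F ≈ (-1.59×10⁻¹⁷, -1.16×10⁻¹⁴, 3.34×10⁻¹⁴) N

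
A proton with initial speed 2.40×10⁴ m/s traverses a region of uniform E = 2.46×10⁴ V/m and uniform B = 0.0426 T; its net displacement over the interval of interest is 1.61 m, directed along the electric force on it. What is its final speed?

B does no work; ΔKE = |q|E d.
½mv_f² = ½mv₀² + |q|Ed = ½(1.673×10⁻²⁷)(2.40×10⁴)² + (1.602×10⁻¹⁹)(2.46×10⁴)(1.61) ≈ 4.818×10⁻¹⁹ J + 6.345×10⁻¹⁵ J ≈ 6.345×10⁻¹⁵ J.
v_f = √(2·6.345×10⁻¹⁵/1.673×10⁻²⁷) ≈ 2.75×10⁶ m/s.

v_f ≈ 2.75×10⁶ m/s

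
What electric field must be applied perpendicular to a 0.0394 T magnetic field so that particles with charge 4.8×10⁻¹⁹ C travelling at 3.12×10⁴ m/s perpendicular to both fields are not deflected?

For straight-line motion qE = qvB, so E = vB.
E = 3.12×10⁴ × 0.0394 = 1230 V/m.

E = 1230 V/m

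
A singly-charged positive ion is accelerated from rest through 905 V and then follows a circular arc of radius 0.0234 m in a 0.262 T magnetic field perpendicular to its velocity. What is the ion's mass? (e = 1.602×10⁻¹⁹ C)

Combine |q|V = ½mv² and r = mv/(|q|B): eliminate v to get m = qB²r²/(2V).
m = (1.602×10⁻¹⁹)(0.262)²(0.0234)²/(2·905) ≈ 3.33×10⁻²⁷ kg.

m ≈ 3.33×10⁻²⁷ kg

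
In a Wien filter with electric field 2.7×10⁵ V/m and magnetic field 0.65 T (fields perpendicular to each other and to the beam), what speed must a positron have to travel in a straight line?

Zero net Lorentz force requires |qE| = |q v×B|, i.e. E = vB.
v = E/B = 2.7×10⁵/0.65 = 4.2×10⁵ m/s.
The result is independent of the particle's charge and mass.

v = 4.2×10⁵ m/s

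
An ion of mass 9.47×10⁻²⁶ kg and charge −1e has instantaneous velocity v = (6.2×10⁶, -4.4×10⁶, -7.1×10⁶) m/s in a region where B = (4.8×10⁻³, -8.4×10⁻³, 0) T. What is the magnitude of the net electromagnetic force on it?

v×B = (-5.96×10⁴, -3.41×10⁴, -3.10×10⁴) N/C.
F = q v×B = (−1.602×10⁻¹⁹ C)·(-5.96×10⁴, -3.41×10⁴, -3.10×10⁴) = (9.55×10⁻¹⁵, 5.46×10⁻¹⁵, 4.96×10⁻¹⁵) N.
|F| = 1.21×10⁻¹⁴ N.

|F| ≈ 1.21×10⁻¹⁴ N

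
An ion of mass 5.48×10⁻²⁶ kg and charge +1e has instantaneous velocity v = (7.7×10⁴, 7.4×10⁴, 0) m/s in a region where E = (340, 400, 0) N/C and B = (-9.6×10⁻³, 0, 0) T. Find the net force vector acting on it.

F ≈ (5.45×10⁻¹⁷, 6.41×10⁻¹⁷, 1.14×10⁻¹⁶) N

v×B = (0, 0, 710) N/C.
E + v×B = (340, 400, 710) N/C.
F = q(E + v×B) = (1.602×10⁻¹⁹ C)·(340, 400, 710) = (5.45×10⁻¹⁷, 6.41×10⁻¹⁷, 1.14×10⁻¹⁶) N.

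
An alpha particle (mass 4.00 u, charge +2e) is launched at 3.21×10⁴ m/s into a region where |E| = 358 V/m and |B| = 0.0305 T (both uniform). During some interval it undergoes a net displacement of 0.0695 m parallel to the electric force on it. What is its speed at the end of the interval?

v_f ≈ 5.86×10⁴ m/s

B does no work; ΔKE = |q|E d.
½mv_f² = ½mv₀² + |q|Ed = ½(6.644×10⁻²⁷)(3.21×10⁴)² + (3.204×10⁻¹⁹)(358)(0.0695) ≈ 3.423×10⁻¹⁸ J + 7.972×10⁻¹⁸ J ≈ 1.139×10⁻¹⁷ J.
v_f = √(2·1.139×10⁻¹⁷/6.644×10⁻²⁷) ≈ 5.86×10⁴ m/s.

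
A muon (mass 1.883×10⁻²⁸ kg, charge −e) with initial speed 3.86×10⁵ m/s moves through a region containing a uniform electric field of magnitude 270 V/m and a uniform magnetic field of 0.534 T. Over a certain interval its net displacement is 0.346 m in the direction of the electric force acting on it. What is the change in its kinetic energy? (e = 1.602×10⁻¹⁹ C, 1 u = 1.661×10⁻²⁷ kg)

ΔKE ≈ 1.50×10⁻¹⁷ J

The magnetic force is always ⟂ v and does no work; only the electric force changes KE.
ΔKE = F_E · d = |q|E d = (1.602×10⁻¹⁹)(270)(0.346) ≈ 1.50×10⁻¹⁷ J.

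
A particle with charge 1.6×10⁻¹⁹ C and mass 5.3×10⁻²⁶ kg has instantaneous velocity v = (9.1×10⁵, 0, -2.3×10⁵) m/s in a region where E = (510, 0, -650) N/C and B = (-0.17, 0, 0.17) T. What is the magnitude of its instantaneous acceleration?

v×B = (0, -1.16×10⁵, 0) N/C.
E + v×B = (510, -1.16×10⁵, -650) N/C.
F = q(E + v×B) = (1.6×10⁻¹⁹ C)·(510, -1.16×10⁵, -650) = (8.16×10⁻¹⁷, -1.85×10⁻¹⁴, -1.04×10⁻¹⁶) N.
|a| = |F|/m = 1.850×10⁻¹⁴/5.3×10⁻²⁶ ≈ 3.49×10¹¹ m/s².

|a| ≈ 3.49×10¹¹ m/s²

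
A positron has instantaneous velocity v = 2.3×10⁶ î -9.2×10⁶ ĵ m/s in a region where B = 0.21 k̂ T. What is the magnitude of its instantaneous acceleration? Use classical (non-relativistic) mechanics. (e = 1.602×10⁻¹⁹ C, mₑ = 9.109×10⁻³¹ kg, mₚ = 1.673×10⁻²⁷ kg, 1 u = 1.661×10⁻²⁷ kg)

|a| ≈ 3.50×10¹⁷ m/s²

v×B = (-1.93×10⁶, -4.83×10⁵, 0) N/C.
F = q v×B = (1.602×10⁻¹⁹ C)·(-1.93×10⁶, -4.83×10⁵, 0) = (-3.10×10⁻¹³, -7.74×10⁻¹⁴, 0) N.
|a| = |F|/m = 3.190×10⁻¹³/9.109×10⁻³¹ ≈ 3.50×10¹⁷ m/s².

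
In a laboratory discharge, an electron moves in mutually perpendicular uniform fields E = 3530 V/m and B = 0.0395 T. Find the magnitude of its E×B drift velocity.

v_d ≈ 8.94×10⁴ m/s

The E×B drift speed is v_d = E/B.
v_d = 3530/0.0395 = 8.94×10⁴ m/s.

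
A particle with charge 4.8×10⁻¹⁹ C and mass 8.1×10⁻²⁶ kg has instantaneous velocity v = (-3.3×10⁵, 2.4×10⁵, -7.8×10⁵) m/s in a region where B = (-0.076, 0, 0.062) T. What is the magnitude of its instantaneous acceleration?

v×B = (1.49×10⁴, 7.97×10⁴, 1.82×10⁴) N/C.
F = q v×B = (4.8×10⁻¹⁹ C)·(1.49×10⁴, 7.97×10⁴, 1.82×10⁴) = (7.14×10⁻¹⁵, 3.83×10⁻¹⁴, 8.76×10⁻¹⁵) N.
|a| = |F|/m = 3.991×10⁻¹⁴/8.1×10⁻²⁶ ≈ 4.93×10¹¹ m/s².

|a| ≈ 4.93×10¹¹ m/s²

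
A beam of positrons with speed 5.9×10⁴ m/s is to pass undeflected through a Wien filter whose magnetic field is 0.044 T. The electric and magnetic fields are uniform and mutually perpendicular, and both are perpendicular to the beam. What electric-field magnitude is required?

For straight-line motion qE = qvB, so E = vB.
E = 5.9×10⁴ × 0.044 = 2600 V/m.

E = 2600 V/m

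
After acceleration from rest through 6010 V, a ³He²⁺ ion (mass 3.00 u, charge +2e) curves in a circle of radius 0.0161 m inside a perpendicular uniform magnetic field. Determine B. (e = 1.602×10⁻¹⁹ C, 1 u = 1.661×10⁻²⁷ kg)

B ≈ 0.849 T

v = √(2|q|V/m) = √(2·3.204×10⁻¹⁹·6010/4.983×10⁻²⁷) ≈ 8.791×10⁵ m/s.
B = mv/(|q|r) = (4.983×10⁻²⁷)(8.791×10⁵)/((3.204×10⁻¹⁹)(0.0161)) ≈ 0.849 T.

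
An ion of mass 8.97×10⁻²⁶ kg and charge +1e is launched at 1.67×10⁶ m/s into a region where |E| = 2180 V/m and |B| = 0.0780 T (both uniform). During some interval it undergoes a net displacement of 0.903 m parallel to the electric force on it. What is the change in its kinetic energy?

The magnetic force is always ⟂ v and does no work; only the electric force changes KE.
ΔKE = F_E · d = |q|E d = (1.602×10⁻¹⁹)(2180)(0.903) ≈ 3.15×10⁻¹⁶ J.

ΔKE ≈ 3.15×10⁻¹⁶ J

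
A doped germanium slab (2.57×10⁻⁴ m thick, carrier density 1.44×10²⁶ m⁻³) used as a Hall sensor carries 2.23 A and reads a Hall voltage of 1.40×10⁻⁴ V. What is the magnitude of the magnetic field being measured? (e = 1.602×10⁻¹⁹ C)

From V_H = IB/(n e t), B = V_H n e t / I.
B = (1.40×10⁻⁴)(1.44×10²⁶)(1.602×10⁻¹⁹)(2.57×10⁻⁴)/2.23 ≈ 0.372 T.

B ≈ 0.372 T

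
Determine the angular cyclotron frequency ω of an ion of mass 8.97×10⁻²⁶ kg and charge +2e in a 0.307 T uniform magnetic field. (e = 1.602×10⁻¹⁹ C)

ω ≈ 1.10×10⁶ rad/s

ω = |q|B/m.
ω = (3.204×10⁻¹⁹)(0.307)/8.97×10⁻²⁶ ≈ 1.10×10⁶ rad/s.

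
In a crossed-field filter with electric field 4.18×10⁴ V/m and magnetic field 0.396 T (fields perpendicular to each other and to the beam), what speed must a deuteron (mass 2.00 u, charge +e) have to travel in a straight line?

Straight-line motion ⇒ electric and magnetic forces cancel, so E = vB.
v = E/B = 4.18×10⁴/0.396 = 1.06×10⁵ m/s.

v = 1.06×10⁵ m/s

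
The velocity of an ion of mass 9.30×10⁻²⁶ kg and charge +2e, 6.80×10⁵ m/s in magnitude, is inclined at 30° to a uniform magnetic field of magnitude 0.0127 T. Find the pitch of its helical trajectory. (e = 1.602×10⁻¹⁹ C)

v∥ = v cosθ = 6.80×10⁵·cos30° ≈ 5.889×10⁵ m/s.
T = 2πm/(|q|B) = 2π(9.30×10⁻²⁶)/((3.204×10⁻¹⁹)(0.0127)) ≈ 1.436×10⁻⁴ s.
pitch = v∥ T = (5.889×10⁵)(1.436×10⁻⁴) ≈ 84.6 m.

p ≈ 84.6 m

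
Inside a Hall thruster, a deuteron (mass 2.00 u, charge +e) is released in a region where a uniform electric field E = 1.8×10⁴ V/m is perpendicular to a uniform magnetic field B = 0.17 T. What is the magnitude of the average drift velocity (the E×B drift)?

v_d ≈ 1.1×10⁵ m/s

In crossed fields the guiding centre drifts at v_d = |E×B|/B² = E/B, independent of charge and mass.
v_d = 1.8×10⁴/0.17 = 1.1×10⁵ m/s.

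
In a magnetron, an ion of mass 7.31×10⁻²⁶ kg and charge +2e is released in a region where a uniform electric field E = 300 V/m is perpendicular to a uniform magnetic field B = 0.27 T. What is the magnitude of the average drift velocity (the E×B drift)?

v_d ≈ 1100 m/s

In crossed fields the guiding centre drifts at v_d = |E×B|/B² = E/B, independent of charge and mass.
v_d = 300/0.27 = 1100 m/s.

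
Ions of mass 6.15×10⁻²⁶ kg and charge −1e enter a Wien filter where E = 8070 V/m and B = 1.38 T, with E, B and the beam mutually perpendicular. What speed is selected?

v = 5850 m/s

Straight-line motion ⇒ electric and magnetic forces cancel, so E = vB.
v = E/B = 8070/1.38 = 5850 m/s.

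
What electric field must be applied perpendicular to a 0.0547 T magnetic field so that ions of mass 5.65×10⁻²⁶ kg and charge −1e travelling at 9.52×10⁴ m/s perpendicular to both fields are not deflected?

E = 5210 V/m

For straight-line motion qE = qvB, so E = vB.
E = 9.52×10⁴ × 0.0547 = 5210 V/m.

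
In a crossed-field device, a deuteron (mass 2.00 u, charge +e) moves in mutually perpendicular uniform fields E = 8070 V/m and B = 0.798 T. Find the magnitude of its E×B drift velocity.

v_d ≈ 1.01×10⁴ m/s

The E×B drift speed is v_d = E/B.
v_d = 8070/0.798 = 1.01×10⁴ m/s.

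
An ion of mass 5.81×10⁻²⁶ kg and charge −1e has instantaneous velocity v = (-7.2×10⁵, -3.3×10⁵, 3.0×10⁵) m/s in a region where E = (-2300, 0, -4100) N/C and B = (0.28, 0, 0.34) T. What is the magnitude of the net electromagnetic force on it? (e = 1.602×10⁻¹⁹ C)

|F| ≈ 5.75×10⁻¹⁴ N

v×B = (-1.12×10⁵, 3.29×10⁵, 9.24×10⁴) N/C.
E + v×B = (-1.15×10⁵, 3.29×10⁵, 8.83×10⁴) N/C.
F = q(E + v×B) = (−1.602×10⁻¹⁹ C)·(-1.15×10⁵, 3.29×10⁵, 8.83×10⁴) = (1.83×10⁻¹⁴, -5.27×10⁻¹⁴, -1.41×10⁻¹⁴) N.
|F| = 5.75×10⁻¹⁴ N.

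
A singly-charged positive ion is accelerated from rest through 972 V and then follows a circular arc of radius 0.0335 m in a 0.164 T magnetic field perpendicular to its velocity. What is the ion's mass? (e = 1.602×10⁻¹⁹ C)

Combine |q|V = ½mv² and r = mv/(|q|B): eliminate v to get m = qB²r²/(2V).
m = (1.602×10⁻¹⁹)(0.164)²(0.0335)²/(2·972) ≈ 2.49×10⁻²⁷ kg.

m ≈ 2.49×10⁻²⁷ kg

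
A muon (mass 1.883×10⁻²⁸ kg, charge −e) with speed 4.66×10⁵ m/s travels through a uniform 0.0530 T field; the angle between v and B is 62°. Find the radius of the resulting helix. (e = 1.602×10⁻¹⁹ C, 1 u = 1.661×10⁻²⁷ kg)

v⊥ = v sinθ = 4.66×10⁵·sin62° ≈ 4.115×10⁵ m/s.
r = m v⊥/(|q|B) = (1.883×10⁻²⁸)(4.115×10⁵)/((1.602×10⁻¹⁹)(0.0530)) ≈ 9.12×10⁻³ m.

r ≈ 9.12×10⁻³ m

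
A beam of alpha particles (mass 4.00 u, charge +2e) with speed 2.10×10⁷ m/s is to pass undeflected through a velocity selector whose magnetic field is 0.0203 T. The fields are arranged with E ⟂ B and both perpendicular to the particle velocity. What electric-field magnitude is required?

E = 4.26×10⁵ V/m

For straight-line motion qE = qvB, so E = vB.
E = 2.10×10⁷ × 0.0203 = 4.26×10⁵ V/m.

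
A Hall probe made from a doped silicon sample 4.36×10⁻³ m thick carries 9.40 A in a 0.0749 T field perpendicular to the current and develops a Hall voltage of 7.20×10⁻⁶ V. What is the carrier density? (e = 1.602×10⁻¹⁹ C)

n ≈ 1.40×10²⁶ m⁻³

From V_H = IB/(n e t), n = IB/(V_H e t).
n = (9.40)(0.0749)/((7.20×10⁻⁶)(1.602×10⁻¹⁹)(4.36×10⁻³)) ≈ 1.40×10²⁶ m⁻³.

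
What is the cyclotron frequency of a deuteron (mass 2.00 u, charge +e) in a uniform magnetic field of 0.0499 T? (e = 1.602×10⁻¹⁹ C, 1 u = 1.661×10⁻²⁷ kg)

f ≈ 3.83×10⁵ Hz

f = |q|B/(2πm).
f = (1.602×10⁻¹⁹)(0.0499)/(2π·3.322×10⁻²⁷) ≈ 3.83×10⁵ Hz.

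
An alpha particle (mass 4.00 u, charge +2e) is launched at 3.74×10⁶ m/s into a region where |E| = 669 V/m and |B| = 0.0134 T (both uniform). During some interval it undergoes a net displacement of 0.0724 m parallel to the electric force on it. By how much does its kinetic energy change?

ΔKE ≈ 1.55×10⁻¹⁷ J

The magnetic force is always ⟂ v and does no work; only the electric force changes KE.
ΔKE = F_E · d = |q|E d = (3.204×10⁻¹⁹)(669)(0.0724) ≈ 1.55×10⁻¹⁷ J.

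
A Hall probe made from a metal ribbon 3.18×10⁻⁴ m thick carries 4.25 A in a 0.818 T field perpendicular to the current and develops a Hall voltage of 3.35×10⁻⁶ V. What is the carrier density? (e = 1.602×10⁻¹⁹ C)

n ≈ 2.04×10²⁸ m⁻³

From V_H = IB/(n e t), n = IB/(V_H e t).
n = (4.25)(0.818)/((3.35×10⁻⁶)(1.602×10⁻¹⁹)(3.18×10⁻⁴)) ≈ 2.04×10²⁸ m⁻³.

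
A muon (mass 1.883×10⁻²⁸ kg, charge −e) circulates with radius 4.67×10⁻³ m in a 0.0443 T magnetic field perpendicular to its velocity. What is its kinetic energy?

KE ≈ 2.92×10⁻¹⁸ J

v = |q|Br/m, then KE = ½mv² = (qBr)²/(2m).
v = (1.602×10⁻¹⁹)(0.0443)(4.67×10⁻³)/1.883×10⁻²⁸ ≈ 1.760×10⁵ m/s.
KE = ½(1.883×10⁻²⁸)(1.760×10⁵)² ≈ 2.92×10⁻¹⁸ J.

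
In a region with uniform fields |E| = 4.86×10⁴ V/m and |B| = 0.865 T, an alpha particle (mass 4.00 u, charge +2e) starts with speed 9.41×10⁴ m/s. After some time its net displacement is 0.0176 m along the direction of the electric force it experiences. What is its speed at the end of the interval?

v_f ≈ 3.02×10⁵ m/s

B does no work; ΔKE = |q|E d.
½mv_f² = ½mv₀² + |q|Ed = ½(6.644×10⁻²⁷)(9.41×10⁴)² + (3.204×10⁻¹⁹)(4.86×10⁴)(0.0176) ≈ 2.942×10⁻¹⁷ J + 2.741×10⁻¹⁶ J ≈ 3.035×10⁻¹⁶ J.
v_f = √(2·3.035×10⁻¹⁶/6.644×10⁻²⁷) ≈ 3.02×10⁵ m/s.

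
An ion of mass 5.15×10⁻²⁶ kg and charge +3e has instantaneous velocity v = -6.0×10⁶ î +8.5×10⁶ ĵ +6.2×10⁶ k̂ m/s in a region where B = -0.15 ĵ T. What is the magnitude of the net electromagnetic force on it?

v×B = (9.30×10⁵, 0, 9.00×10⁵) N/C.
F = q v×B = (4.806×10⁻¹⁹ C)·(9.30×10⁵, 0, 9.00×10⁵) = (4.47×10⁻¹³, 0, 4.33×10⁻¹³) N.
|F| = 6.22×10⁻¹³ N.

|F| ≈ 6.22×10⁻¹³ N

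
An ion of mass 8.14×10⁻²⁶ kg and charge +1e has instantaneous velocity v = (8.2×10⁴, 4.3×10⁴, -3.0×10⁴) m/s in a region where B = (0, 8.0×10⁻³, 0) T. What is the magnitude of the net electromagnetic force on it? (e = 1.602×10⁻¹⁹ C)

v×B = (240, 0, 656) N/C.
F = q v×B = (1.602×10⁻¹⁹ C)·(240, 0, 656) = (3.84×10⁻¹⁷, 0, 1.05×10⁻¹⁶) N.
|F| = 1.12×10⁻¹⁶ N.

|F| ≈ 1.12×10⁻¹⁶ N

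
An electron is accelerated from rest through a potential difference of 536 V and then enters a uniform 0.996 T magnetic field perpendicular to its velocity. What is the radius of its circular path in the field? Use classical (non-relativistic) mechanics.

r ≈ 7.84×10⁻⁵ m

Acceleration: |q|V = ½mv² ⇒ v = √(2|q|V/m) = √(2·1.602×10⁻¹⁹·536/9.109×10⁻³¹) ≈ 1.373×10⁷ m/s.
In the field: r = mv/(|q|B) = (9.109×10⁻³¹)(1.373×10⁷)/((1.602×10⁻¹⁹)(0.996)) ≈ 7.84×10⁻⁵ m.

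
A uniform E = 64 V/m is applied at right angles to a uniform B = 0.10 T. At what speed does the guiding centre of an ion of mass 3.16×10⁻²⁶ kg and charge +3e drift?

The E×B drift speed is v_d = E/B.
v_d = 64/0.10 = 640 m/s.

v_d ≈ 640 m/s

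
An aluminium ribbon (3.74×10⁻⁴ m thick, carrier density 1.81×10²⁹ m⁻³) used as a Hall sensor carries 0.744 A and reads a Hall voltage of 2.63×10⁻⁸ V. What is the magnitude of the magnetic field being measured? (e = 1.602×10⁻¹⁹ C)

B ≈ 0.383 T

From V_H = IB/(n e t), B = V_H n e t / I.
B = (2.63×10⁻⁸)(1.81×10²⁹)(1.602×10⁻¹⁹)(3.74×10⁻⁴)/0.744 ≈ 0.383 T.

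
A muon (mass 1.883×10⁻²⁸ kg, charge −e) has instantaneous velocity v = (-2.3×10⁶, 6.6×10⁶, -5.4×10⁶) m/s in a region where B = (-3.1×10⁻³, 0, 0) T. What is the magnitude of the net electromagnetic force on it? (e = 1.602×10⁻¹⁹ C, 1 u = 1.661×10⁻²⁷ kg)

v×B = (0, 1.67×10⁴, 2.05×10⁴) N/C.
F = q v×B = (−1.602×10⁻¹⁹ C)·(0, 1.67×10⁴, 2.05×10⁴) = (0, -2.68×10⁻¹⁵, -3.28×10⁻¹⁵) N.
|F| = 4.23×10⁻¹⁵ N.

|F| ≈ 4.23×10⁻¹⁵ N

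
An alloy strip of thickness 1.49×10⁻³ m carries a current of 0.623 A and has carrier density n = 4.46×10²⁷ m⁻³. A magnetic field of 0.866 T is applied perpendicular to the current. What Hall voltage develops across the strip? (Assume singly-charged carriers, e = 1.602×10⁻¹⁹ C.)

V_H ≈ 5.07×10⁻⁷ V

V_H = IB/(n e t).
V_H = (0.623)(0.866)/((4.46×10²⁷)(1.602×10⁻¹⁹)(1.49×10⁻³)) ≈ 5.07×10⁻⁷ V.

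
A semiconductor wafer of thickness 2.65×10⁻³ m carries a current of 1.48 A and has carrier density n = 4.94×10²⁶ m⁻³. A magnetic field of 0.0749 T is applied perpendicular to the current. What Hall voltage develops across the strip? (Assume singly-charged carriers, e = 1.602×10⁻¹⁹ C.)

V_H = IB/(n e t).
V_H = (1.48)(0.0749)/((4.94×10²⁶)(1.602×10⁻¹⁹)(2.65×10⁻³)) ≈ 5.29×10⁻⁷ V.

V_H ≈ 5.29×10⁻⁷ V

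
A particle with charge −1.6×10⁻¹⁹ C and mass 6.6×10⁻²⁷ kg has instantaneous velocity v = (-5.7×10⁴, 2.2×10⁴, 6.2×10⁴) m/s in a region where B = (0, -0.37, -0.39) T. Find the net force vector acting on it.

v×B = (1.44×10⁴, -2.22×10⁴, 2.11×10⁴) N/C.
F = q v×B = (−1.6×10⁻¹⁹ C)·(1.44×10⁴, -2.22×10⁴, 2.11×10⁴) = (-2.30×10⁻¹⁵, 3.56×10⁻¹⁵, -3.37×10⁻¹⁵) N.

F ≈ (-2.30×10⁻¹⁵, 3.56×10⁻¹⁵, -3.37×10⁻¹⁵) N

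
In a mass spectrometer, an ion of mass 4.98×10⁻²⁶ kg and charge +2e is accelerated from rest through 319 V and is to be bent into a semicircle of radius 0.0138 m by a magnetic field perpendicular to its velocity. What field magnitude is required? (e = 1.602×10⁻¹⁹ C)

B ≈ 0.722 T

v = √(2|q|V/m) = √(2·3.204×10⁻¹⁹·319/4.98×10⁻²⁶) ≈ 6.407×10⁴ m/s.
B = mv/(|q|r) = (4.98×10⁻²⁶)(6.407×10⁴)/((3.204×10⁻¹⁹)(0.0138)) ≈ 0.722 T.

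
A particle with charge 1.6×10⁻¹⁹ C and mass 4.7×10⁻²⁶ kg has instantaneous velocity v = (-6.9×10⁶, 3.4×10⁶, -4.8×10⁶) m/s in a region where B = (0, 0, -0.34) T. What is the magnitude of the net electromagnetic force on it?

v×B = (-1.16×10⁶, -2.35×10⁶, 0) N/C.
F = q v×B = (1.6×10⁻¹⁹ C)·(-1.16×10⁶, -2.35×10⁶, 0) = (-1.85×10⁻¹³, -3.75×10⁻¹³, 0) N.
|F| = 4.18×10⁻¹³ N.

|F| ≈ 4.18×10⁻¹³ N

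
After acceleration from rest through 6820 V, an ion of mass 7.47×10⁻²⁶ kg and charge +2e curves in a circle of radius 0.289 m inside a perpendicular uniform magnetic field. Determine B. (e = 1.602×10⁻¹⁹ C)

v = √(2|q|V/m) = √(2·3.204×10⁻¹⁹·6820/7.47×10⁻²⁶) ≈ 2.419×10⁵ m/s.
B = mv/(|q|r) = (7.47×10⁻²⁶)(2.419×10⁵)/((3.204×10⁻¹⁹)(0.289)) ≈ 0.195 T.

B ≈ 0.195 T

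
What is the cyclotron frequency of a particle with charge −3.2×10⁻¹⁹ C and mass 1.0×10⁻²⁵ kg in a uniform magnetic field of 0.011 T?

f = |q|B/(2πm).
f = (3.2×10⁻¹⁹)(0.011)/(2π·1.0×10⁻²⁵) ≈ 5600 Hz.

f ≈ 5600 Hz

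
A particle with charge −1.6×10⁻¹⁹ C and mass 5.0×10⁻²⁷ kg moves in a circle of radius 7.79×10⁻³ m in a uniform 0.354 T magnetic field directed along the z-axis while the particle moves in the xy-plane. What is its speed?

From |q|vB = mv²/r, v = |q|Br/m.
v = (1.6×10⁻¹⁹)(0.354)(7.79×10⁻³)/5.0×10⁻²⁷ ≈ 8.82×10⁴ m/s.

v ≈ 8.82×10⁴ m/s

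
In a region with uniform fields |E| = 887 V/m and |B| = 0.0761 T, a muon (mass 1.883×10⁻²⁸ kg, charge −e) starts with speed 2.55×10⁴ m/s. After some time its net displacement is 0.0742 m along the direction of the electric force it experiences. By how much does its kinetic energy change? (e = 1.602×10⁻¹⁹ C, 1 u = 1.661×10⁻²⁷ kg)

ΔKE ≈ 1.05×10⁻¹⁷ J

The magnetic force is always ⟂ v and does no work; only the electric force changes KE.
ΔKE = F_E · d = |q|E d = (1.602×10⁻¹⁹)(887)(0.0742) ≈ 1.05×10⁻¹⁷ J.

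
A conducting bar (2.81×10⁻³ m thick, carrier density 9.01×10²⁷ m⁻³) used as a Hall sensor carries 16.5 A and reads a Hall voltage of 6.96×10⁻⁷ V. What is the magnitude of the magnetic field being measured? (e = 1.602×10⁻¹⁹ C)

B ≈ 0.171 T

From V_H = IB/(n e t), B = V_H n e t / I.
B = (6.96×10⁻⁷)(9.01×10²⁷)(1.602×10⁻¹⁹)(2.81×10⁻³)/16.5 ≈ 0.171 T.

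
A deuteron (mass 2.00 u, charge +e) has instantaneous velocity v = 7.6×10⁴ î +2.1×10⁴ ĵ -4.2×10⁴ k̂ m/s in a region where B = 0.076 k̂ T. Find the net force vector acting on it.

F ≈ (2.56×10⁻¹⁶, -9.25×10⁻¹⁶, 0) N

v×B = (1600, -5780, 0) N/C.
F = q v×B = (1.602×10⁻¹⁹ C)·(1600, -5780, 0) = (2.56×10⁻¹⁶, -9.25×10⁻¹⁶, 0) N.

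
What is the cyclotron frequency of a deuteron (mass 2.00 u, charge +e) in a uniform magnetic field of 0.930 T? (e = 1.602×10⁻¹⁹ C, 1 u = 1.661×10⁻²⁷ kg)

f ≈ 7.14×10⁶ Hz

f = |q|B/(2πm).
f = (1.602×10⁻¹⁹)(0.930)/(2π·3.322×10⁻²⁷) ≈ 7.14×10⁶ Hz.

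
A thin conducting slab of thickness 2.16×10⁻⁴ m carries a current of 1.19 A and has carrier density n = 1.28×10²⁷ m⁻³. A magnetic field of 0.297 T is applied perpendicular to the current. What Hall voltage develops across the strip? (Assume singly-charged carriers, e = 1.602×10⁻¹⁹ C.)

V_H ≈ 7.98×10⁻⁶ V

V_H = IB/(n e t).
V_H = (1.19)(0.297)/((1.28×10²⁷)(1.602×10⁻¹⁹)(2.16×10⁻⁴)) ≈ 7.98×10⁻⁶ V.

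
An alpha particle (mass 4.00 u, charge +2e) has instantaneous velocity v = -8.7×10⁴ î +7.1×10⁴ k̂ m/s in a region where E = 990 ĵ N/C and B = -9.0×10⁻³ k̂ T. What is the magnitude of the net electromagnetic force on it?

|F| ≈ 6.63×10⁻¹⁷ N

v×B = (0, -783, 0) N/C.
E + v×B = (0, 207, 0) N/C.
F = q(E + v×B) = (3.204×10⁻¹⁹ C)·(0, 207, 0) = (0, 6.63×10⁻¹⁷, 0) N.
|F| = 6.63×10⁻¹⁷ N.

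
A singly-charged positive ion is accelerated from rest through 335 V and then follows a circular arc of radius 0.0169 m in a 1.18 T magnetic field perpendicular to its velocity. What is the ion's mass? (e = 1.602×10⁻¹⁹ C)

m ≈ 9.51×10⁻²⁶ kg

Combine |q|V = ½mv² and r = mv/(|q|B): eliminate v to get m = qB²r²/(2V).
m = (1.602×10⁻¹⁹)(1.18)²(0.0169)²/(2·335) ≈ 9.51×10⁻²⁶ kg.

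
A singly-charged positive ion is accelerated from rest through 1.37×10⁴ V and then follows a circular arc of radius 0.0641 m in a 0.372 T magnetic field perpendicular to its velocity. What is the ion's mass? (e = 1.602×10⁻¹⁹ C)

m ≈ 3.32×10⁻²⁷ kg

Combine |q|V = ½mv² and r = mv/(|q|B): eliminate v to get m = qB²r²/(2V).
m = (1.602×10⁻¹⁹)(0.372)²(0.0641)²/(2·1.37×10⁴) ≈ 3.32×10⁻²⁷ kg.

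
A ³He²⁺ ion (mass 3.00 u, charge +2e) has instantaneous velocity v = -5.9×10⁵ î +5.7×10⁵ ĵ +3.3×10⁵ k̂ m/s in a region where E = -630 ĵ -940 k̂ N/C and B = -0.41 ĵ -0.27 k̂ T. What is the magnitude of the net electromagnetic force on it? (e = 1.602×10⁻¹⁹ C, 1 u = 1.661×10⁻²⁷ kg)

v×B = (-1.86×10⁴, -1.59×10⁵, 2.42×10⁵) N/C.
E + v×B = (-1.86×10⁴, -1.60×10⁵, 2.41×10⁵) N/C.
F = q(E + v×B) = (3.204×10⁻¹⁹ C)·(-1.86×10⁴, -1.60×10⁵, 2.41×10⁵) = (-5.96×10⁻¹⁵, -5.12×10⁻¹⁴, 7.72×10⁻¹⁴) N.
|F| = 9.29×10⁻¹⁴ N.

|F| ≈ 9.29×10⁻¹⁴ N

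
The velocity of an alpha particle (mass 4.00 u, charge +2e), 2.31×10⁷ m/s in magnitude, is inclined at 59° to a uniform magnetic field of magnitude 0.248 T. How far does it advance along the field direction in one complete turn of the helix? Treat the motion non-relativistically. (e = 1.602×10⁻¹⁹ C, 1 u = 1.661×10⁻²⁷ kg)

v∥ = v cosθ = 2.31×10⁷·cos59° ≈ 1.190×10⁷ m/s.
T = 2πm/(|q|B) = 2π(6.644×10⁻²⁷)/((3.204×10⁻¹⁹)(0.248)) ≈ 5.254×10⁻⁷ s.
pitch = v∥ T = (1.190×10⁷)(5.254×10⁻⁷) ≈ 6.25 m.

p ≈ 6.25 m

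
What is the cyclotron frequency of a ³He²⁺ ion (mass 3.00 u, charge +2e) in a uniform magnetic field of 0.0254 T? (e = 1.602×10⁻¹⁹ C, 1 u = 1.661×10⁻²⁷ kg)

f ≈ 2.60×10⁵ Hz

f = |q|B/(2πm).
f = (3.204×10⁻¹⁹)(0.0254)/(2π·4.983×10⁻²⁷) ≈ 2.60×10⁵ Hz.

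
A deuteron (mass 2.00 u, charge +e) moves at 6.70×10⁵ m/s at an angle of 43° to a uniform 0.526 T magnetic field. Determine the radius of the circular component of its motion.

r ≈ 0.0180 m

v⊥ = v sinθ = 6.70×10⁵·sin43° ≈ 4.569×10⁵ m/s.
r = m v⊥/(|q|B) = (3.322×10⁻²⁷)(4.569×10⁵)/((1.602×10⁻¹⁹)(0.526)) ≈ 0.0180 m.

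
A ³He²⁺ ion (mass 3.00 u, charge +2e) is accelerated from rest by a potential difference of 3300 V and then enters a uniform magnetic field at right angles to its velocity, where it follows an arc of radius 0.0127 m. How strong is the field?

v = √(2|q|V/m) = √(2·3.204×10⁻¹⁹·3300/4.983×10⁻²⁷) ≈ 6.514×10⁵ m/s.
B = mv/(|q|r) = (4.983×10⁻²⁷)(6.514×10⁵)/((3.204×10⁻¹⁹)(0.0127)) ≈ 0.798 T.

B ≈ 0.798 T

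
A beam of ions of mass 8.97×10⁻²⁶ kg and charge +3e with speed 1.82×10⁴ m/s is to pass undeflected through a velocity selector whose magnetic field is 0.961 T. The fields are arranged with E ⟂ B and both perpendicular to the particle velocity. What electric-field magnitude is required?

E = 1.75×10⁴ V/m

For straight-line motion qE = qvB, so E = vB.
E = 1.82×10⁴ × 0.961 = 1.75×10⁴ V/m.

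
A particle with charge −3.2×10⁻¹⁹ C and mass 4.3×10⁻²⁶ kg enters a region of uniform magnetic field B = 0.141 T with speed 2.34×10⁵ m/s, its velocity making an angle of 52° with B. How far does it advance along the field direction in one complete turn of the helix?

v∥ = v cosθ = 2.34×10⁵·cos52° ≈ 1.441×10⁵ m/s.
T = 2πm/(|q|B) = 2π(4.3×10⁻²⁶)/((3.2×10⁻¹⁹)(0.141)) ≈ 5.988×10⁻⁶ s.
pitch = v∥ T = (1.441×10⁵)(5.988×10⁻⁶) ≈ 0.863 m.

p ≈ 0.863 m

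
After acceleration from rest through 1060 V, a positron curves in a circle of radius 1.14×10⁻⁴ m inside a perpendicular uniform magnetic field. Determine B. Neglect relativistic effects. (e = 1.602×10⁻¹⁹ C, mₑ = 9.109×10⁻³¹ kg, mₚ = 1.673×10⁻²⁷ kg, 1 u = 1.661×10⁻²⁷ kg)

B ≈ 0.963 T

v = √(2|q|V/m) = √(2·1.602×10⁻¹⁹·1060/9.109×10⁻³¹) ≈ 1.931×10⁷ m/s.
B = mv/(|q|r) = (9.109×10⁻³¹)(1.931×10⁷)/((1.602×10⁻¹⁹)(1.14×10⁻⁴)) ≈ 0.963 T.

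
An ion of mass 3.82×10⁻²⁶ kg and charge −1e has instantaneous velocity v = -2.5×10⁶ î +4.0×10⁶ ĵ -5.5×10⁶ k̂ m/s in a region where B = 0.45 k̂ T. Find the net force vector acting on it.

F ≈ (-2.88×10⁻¹³, -1.80×10⁻¹³, 0) N

v×B = (1.80×10⁶, 1.12×10⁶, 0) N/C.
F = q v×B = (−1.602×10⁻¹⁹ C)·(1.80×10⁶, 1.12×10⁶, 0) = (-2.88×10⁻¹³, -1.80×10⁻¹³, 0) N.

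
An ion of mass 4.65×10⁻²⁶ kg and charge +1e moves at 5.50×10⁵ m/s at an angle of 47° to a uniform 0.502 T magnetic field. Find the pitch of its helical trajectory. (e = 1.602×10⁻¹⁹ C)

p ≈ 1.36 m

v∥ = v cosθ = 5.50×10⁵·cos47° ≈ 3.751×10⁵ m/s.
T = 2πm/(|q|B) = 2π(4.65×10⁻²⁶)/((1.602×10⁻¹⁹)(0.502)) ≈ 3.633×10⁻⁶ s.
pitch = v∥ T = (3.751×10⁵)(3.633×10⁻⁶) ≈ 1.36 m.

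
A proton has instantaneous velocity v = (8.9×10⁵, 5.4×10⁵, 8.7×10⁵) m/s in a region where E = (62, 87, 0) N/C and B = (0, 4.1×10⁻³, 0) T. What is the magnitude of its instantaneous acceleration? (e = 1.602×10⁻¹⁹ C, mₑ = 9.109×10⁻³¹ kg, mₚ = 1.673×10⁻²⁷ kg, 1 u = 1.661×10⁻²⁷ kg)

|a| ≈ 4.85×10¹¹ m/s²

v×B = (-3570, 0, 3650) N/C.
E + v×B = (-3510, 87.0, 3650) N/C.
F = q(E + v×B) = (1.602×10⁻¹⁹ C)·(-3510, 87.0, 3650) = (-5.62×10⁻¹⁶, 1.39×10⁻¹⁷, 5.85×10⁻¹⁶) N.
|a| = |F|/m = 8.107×10⁻¹⁶/1.673×10⁻²⁷ ≈ 4.85×10¹¹ m/s².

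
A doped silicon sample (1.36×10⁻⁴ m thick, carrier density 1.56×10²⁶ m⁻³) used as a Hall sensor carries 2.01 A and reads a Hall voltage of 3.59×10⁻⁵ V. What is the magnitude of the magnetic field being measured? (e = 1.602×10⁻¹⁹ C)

From V_H = IB/(n e t), B = V_H n e t / I.
B = (3.59×10⁻⁵)(1.56×10²⁶)(1.602×10⁻¹⁹)(1.36×10⁻⁴)/2.01 ≈ 0.0607 T.

B ≈ 0.0607 T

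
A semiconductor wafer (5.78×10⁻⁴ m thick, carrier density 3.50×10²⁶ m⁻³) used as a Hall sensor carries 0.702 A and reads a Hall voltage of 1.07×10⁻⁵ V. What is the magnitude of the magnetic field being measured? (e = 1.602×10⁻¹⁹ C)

B ≈ 0.494 T

From V_H = IB/(n e t), B = V_H n e t / I.
B = (1.07×10⁻⁵)(3.50×10²⁶)(1.602×10⁻¹⁹)(5.78×10⁻⁴)/0.702 ≈ 0.494 T.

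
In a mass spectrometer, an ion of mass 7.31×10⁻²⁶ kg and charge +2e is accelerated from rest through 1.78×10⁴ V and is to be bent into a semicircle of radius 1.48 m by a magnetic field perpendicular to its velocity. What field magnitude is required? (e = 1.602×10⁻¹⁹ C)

B ≈ 0.0609 T

v = √(2|q|V/m) = √(2·3.204×10⁻¹⁹·1.78×10⁴/7.31×10⁻²⁶) ≈ 3.950×10⁵ m/s.
B = mv/(|q|r) = (7.31×10⁻²⁶)(3.950×10⁵)/((3.204×10⁻¹⁹)(1.48)) ≈ 0.0609 T.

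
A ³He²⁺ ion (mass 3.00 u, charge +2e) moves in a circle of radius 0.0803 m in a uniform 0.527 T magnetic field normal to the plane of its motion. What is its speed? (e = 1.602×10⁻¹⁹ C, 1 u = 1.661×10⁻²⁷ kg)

v ≈ 2.72×10⁶ m/s

From |q|vB = mv²/r, v = |q|Br/m.
v = (3.204×10⁻¹⁹)(0.527)(0.0803)/4.983×10⁻²⁷ ≈ 2.72×10⁶ m/s.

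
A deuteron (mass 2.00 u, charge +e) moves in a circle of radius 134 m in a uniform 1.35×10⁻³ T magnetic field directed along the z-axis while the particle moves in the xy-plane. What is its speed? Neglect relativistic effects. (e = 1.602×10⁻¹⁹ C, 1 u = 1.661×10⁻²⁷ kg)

From |q|vB = mv²/r, v = |q|Br/m.
v = (1.602×10⁻¹⁹)(1.35×10⁻³)(134)/3.322×10⁻²⁷ ≈ 8.72×10⁶ m/s.

v ≈ 8.72×10⁶ m/s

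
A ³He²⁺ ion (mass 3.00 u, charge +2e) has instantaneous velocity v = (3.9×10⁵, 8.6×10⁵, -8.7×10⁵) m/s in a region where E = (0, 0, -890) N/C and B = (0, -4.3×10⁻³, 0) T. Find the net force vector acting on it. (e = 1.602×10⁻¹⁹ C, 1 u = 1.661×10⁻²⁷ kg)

v×B = (-3740, 0, -1680) N/C.
E + v×B = (-3740, 0, -2570) N/C.
F = q(E + v×B) = (3.204×10⁻¹⁹ C)·(-3740, 0, -2570) = (-1.20×10⁻¹⁵, 0, -8.22×10⁻¹⁶) N.

F ≈ (-1.20×10⁻¹⁵, 0, -8.22×10⁻¹⁶) N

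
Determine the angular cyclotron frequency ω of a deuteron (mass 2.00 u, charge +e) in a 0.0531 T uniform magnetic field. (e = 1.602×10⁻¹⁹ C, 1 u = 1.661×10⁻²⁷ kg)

ω ≈ 2.56×10⁶ rad/s

ω = |q|B/m.
ω = (1.602×10⁻¹⁹)(0.0531)/3.322×10⁻²⁷ ≈ 2.56×10⁶ rad/s.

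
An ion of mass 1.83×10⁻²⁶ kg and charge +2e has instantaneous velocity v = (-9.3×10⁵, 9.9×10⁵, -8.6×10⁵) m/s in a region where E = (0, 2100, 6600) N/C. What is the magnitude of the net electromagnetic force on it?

Only an electric field acts, so F = qE = (3.204×10⁻¹⁹ C)·(0, 2100, 6600) = (0, 6.73×10⁻¹⁶, 2.11×10⁻¹⁵) N.
|F| = 2.22×10⁻¹⁵ N.

|F| ≈ 2.22×10⁻¹⁵ N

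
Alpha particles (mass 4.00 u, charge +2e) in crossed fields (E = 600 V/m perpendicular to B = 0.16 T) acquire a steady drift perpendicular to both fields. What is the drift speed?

The steady drift has the magnetic force balancing the electric force, so v_d = E/B.
v_d = 600/0.16 = 3800 m/s.

v_d ≈ 3800 m/s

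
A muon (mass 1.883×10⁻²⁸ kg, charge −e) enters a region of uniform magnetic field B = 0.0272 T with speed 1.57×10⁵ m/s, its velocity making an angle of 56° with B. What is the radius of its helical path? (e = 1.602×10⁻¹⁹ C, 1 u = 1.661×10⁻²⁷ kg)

v⊥ = v sinθ = 1.57×10⁵·sin56° ≈ 1.302×10⁵ m/s.
r = m v⊥/(|q|B) = (1.883×10⁻²⁸)(1.302×10⁵)/((1.602×10⁻¹⁹)(0.0272)) ≈ 5.62×10⁻³ m.

r ≈ 5.62×10⁻³ m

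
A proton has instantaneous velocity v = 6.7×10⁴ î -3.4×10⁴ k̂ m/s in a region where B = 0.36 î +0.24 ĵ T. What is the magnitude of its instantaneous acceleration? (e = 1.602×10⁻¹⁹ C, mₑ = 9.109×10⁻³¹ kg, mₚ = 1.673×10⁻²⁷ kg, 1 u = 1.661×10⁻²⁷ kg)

|a| ≈ 2.09×10¹² m/s²

v×B = (8160, -1.22×10⁴, 1.61×10⁴) N/C.
F = q v×B = (1.602×10⁻¹⁹ C)·(8160, -1.22×10⁴, 1.61×10⁴) = (1.31×10⁻¹⁵, -1.96×10⁻¹⁵, 2.58×10⁻¹⁵) N.
|a| = |F|/m = 3.491×10⁻¹⁵/1.673×10⁻²⁷ ≈ 2.09×10¹² m/s².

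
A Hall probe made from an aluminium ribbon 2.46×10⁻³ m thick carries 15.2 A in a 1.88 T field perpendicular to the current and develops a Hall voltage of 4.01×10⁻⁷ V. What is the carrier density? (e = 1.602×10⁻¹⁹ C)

From V_H = IB/(n e t), n = IB/(V_H e t).
n = (15.2)(1.88)/((4.01×10⁻⁷)(1.602×10⁻¹⁹)(2.46×10⁻³)) ≈ 1.81×10²⁹ m⁻³.

n ≈ 1.81×10²⁹ m⁻³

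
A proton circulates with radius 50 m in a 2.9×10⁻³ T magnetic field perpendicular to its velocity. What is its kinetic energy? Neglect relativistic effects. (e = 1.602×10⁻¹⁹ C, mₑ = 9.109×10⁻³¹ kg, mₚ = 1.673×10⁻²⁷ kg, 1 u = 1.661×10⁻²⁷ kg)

v = |q|Br/m, then KE = ½mv² = (qBr)²/(2m).
v = (1.602×10⁻¹⁹)(2.9×10⁻³)(50)/1.673×10⁻²⁷ ≈ 1.388×10⁷ m/s.
KE = ½(1.673×10⁻²⁷)(1.388×10⁷)² ≈ 1.6×10⁻¹³ J.

KE ≈ 1.6×10⁻¹³ J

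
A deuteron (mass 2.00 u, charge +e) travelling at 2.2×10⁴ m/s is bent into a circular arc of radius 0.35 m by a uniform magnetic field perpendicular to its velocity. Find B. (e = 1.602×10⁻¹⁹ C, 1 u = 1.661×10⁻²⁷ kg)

B ≈ 1.3×10⁻³ T

From |q|vB = mv²/r, B = mv/(|q|r).
B = (3.322×10⁻²⁷)(2.2×10⁴)/((1.602×10⁻¹⁹)(0.35)) ≈ 1.3×10⁻³ T.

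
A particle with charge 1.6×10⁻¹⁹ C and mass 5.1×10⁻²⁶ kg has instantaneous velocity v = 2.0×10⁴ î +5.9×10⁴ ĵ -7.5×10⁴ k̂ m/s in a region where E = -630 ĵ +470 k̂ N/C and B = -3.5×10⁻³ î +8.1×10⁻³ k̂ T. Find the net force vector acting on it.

F ≈ (7.65×10⁻¹⁷, -8.47×10⁻¹⁷, 1.08×10⁻¹⁶) N

v×B = (478, 100, 206) N/C.
E + v×B = (478, -530, 676) N/C.
F = q(E + v×B) = (1.6×10⁻¹⁹ C)·(478, -530, 676) = (7.65×10⁻¹⁷, -8.47×10⁻¹⁷, 1.08×10⁻¹⁶) N.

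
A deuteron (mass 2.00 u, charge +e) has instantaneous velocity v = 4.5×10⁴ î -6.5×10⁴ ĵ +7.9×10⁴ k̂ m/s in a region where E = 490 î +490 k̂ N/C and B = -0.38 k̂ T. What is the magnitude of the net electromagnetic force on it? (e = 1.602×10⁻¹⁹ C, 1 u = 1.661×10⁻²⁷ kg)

|F| ≈ 4.88×10⁻¹⁵ N

v×B = (2.47×10⁴, 1.71×10⁴, 0) N/C.
E + v×B = (2.52×10⁴, 1.71×10⁴, 490) N/C.
F = q(E + v×B) = (1.602×10⁻¹⁹ C)·(2.52×10⁴, 1.71×10⁴, 490) = (4.04×10⁻¹⁵, 2.74×10⁻¹⁵, 7.85×10⁻¹⁷) N.
|F| = 4.88×10⁻¹⁵ N.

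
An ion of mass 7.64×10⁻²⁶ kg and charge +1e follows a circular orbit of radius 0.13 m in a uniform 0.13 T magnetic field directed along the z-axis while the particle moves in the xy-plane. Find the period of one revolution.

The cyclotron period depends only on m, q, B: T = 2πm/(|q|B).
T = 2π(7.64×10⁻²⁶)/((1.602×10⁻¹⁹)(0.13)) ≈ 2.3×10⁻⁵ s.

T ≈ 2.3×10⁻⁵ s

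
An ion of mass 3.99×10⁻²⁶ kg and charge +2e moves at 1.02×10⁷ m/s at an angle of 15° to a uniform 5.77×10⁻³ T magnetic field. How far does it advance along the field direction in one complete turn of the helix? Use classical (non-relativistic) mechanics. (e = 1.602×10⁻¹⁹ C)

p ≈ 1340 m

v∥ = v cosθ = 1.02×10⁷·cos15° ≈ 9.852×10⁶ m/s.
T = 2πm/(|q|B) = 2π(3.99×10⁻²⁶)/((3.204×10⁻¹⁹)(5.77×10⁻³)) ≈ 1.356×10⁻⁴ s.
pitch = v∥ T = (9.852×10⁶)(1.356×10⁻⁴) ≈ 1340 m.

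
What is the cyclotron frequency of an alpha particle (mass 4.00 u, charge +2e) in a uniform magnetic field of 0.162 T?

f = |q|B/(2πm).
f = (3.204×10⁻¹⁹)(0.162)/(2π·6.644×10⁻²⁷) ≈ 1.24×10⁶ Hz.

f ≈ 1.24×10⁶ Hz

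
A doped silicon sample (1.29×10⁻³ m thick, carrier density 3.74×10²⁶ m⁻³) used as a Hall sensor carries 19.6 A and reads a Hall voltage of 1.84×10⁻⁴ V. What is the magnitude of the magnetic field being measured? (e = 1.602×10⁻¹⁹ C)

From V_H = IB/(n e t), B = V_H n e t / I.
B = (1.84×10⁻⁴)(3.74×10²⁶)(1.602×10⁻¹⁹)(1.29×10⁻³)/19.6 ≈ 0.726 T.

B ≈ 0.726 T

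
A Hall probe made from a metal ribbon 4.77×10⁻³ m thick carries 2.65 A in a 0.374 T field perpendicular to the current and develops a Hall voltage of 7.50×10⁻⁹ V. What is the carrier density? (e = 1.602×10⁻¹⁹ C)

From V_H = IB/(n e t), n = IB/(V_H e t).
n = (2.65)(0.374)/((7.50×10⁻⁹)(1.602×10⁻¹⁹)(4.77×10⁻³)) ≈ 1.73×10²⁹ m⁻³.

n ≈ 1.73×10²⁹ m⁻³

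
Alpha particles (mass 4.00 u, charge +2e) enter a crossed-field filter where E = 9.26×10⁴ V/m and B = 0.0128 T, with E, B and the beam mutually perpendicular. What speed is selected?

v = 7.23×10⁶ m/s

Zero net Lorentz force requires |qE| = |q v×B|, i.e. E = vB.
v = E/B = 9.26×10⁴/0.0128 = 7.23×10⁶ m/s.
The result is independent of the particle's charge and mass.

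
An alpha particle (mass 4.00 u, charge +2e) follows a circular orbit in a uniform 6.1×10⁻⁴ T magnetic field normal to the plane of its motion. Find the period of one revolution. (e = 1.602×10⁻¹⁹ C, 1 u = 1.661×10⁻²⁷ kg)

T ≈ 2.1×10⁻⁴ s

The cyclotron period depends only on m, q, B: T = 2πm/(|q|B).
T = 2π(6.644×10⁻²⁷)/((3.204×10⁻¹⁹)(6.1×10⁻⁴)) ≈ 2.1×10⁻⁴ s.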